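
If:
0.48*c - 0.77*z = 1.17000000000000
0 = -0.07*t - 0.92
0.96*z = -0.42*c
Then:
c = 1.43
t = -13.14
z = -0.63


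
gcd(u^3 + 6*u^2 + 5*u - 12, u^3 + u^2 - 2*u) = u - 1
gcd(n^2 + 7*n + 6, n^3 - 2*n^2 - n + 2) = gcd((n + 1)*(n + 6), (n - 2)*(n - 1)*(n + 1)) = n + 1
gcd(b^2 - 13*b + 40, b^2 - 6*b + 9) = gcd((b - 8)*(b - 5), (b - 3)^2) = 1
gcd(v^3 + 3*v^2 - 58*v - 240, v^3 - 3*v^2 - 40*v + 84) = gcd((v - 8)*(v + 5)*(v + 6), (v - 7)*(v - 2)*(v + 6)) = v + 6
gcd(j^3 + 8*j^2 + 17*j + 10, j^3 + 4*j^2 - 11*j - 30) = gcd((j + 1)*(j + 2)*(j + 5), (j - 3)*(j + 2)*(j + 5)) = j^2 + 7*j + 10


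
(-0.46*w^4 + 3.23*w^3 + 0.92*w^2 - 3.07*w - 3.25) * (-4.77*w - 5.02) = 2.1942*w^5 - 13.0979*w^4 - 20.603*w^3 + 10.0255*w^2 + 30.9139*w + 16.315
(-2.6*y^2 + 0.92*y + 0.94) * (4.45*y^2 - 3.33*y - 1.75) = -11.57*y^4 + 12.752*y^3 + 5.6694*y^2 - 4.7402*y - 1.645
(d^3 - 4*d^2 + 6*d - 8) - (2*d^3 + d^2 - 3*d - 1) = -d^3 - 5*d^2 + 9*d - 7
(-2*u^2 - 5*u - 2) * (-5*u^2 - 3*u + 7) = 10*u^4 + 31*u^3 + 11*u^2 - 29*u - 14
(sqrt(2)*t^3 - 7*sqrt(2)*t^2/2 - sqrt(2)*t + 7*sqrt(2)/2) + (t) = sqrt(2)*t^3 - 7*sqrt(2)*t^2/2 - sqrt(2)*t + t + 7*sqrt(2)/2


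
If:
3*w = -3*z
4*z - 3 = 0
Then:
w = -3/4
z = 3/4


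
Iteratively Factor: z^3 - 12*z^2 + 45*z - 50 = (z - 5)*(z^2 - 7*z + 10) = (z - 5)^2*(z - 2)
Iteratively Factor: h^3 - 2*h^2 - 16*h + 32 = (h - 2)*(h^2 - 16) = (h - 2)*(h + 4)*(h - 4)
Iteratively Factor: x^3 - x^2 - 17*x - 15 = (x + 1)*(x^2 - 2*x - 15) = (x - 5)*(x + 1)*(x + 3)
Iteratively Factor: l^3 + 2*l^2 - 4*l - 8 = (l + 2)*(l^2 - 4) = (l - 2)*(l + 2)*(l + 2)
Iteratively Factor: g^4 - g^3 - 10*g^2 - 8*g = (g + 1)*(g^3 - 2*g^2 - 8*g) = g*(g + 1)*(g^2 - 2*g - 8) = g*(g + 1)*(g + 2)*(g - 4)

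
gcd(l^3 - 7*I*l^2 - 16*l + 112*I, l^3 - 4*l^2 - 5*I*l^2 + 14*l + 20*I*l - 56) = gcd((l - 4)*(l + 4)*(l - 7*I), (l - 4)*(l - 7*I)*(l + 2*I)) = l^2 + l*(-4 - 7*I) + 28*I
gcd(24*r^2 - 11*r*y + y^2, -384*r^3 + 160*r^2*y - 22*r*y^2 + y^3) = -8*r + y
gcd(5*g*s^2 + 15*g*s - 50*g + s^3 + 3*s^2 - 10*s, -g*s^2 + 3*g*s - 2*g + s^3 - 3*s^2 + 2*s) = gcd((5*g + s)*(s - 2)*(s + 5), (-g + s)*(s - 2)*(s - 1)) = s - 2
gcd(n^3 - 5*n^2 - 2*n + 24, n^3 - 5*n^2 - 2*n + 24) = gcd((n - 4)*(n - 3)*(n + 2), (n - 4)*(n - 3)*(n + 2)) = n^3 - 5*n^2 - 2*n + 24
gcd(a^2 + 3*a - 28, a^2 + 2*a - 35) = a + 7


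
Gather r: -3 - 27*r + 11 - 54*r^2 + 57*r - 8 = -54*r^2 + 30*r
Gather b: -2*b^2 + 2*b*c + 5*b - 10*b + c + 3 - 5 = -2*b^2 + b*(2*c - 5) + c - 2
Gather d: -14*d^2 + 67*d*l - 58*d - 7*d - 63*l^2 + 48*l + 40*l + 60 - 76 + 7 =-14*d^2 + d*(67*l - 65) - 63*l^2 + 88*l - 9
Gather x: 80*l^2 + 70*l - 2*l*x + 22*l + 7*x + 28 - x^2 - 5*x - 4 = 80*l^2 + 92*l - x^2 + x*(2 - 2*l) + 24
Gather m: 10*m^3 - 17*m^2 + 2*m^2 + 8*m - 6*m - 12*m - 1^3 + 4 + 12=10*m^3 - 15*m^2 - 10*m + 15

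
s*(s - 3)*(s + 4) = s^3 + s^2 - 12*s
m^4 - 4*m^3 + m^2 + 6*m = m*(m - 3)*(m - 2)*(m + 1)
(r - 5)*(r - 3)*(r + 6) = r^3 - 2*r^2 - 33*r + 90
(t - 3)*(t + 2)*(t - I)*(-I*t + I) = -I*t^4 - t^3 + 2*I*t^3 + 2*t^2 + 5*I*t^2 + 5*t - 6*I*t - 6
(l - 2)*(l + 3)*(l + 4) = l^3 + 5*l^2 - 2*l - 24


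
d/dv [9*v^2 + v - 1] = 18*v + 1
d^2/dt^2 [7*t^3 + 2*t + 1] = 42*t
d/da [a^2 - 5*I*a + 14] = 2*a - 5*I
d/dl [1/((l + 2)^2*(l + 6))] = -(3*l + 14)/((l + 2)^3*(l + 6)^2)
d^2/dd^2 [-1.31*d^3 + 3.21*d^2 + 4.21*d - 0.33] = 6.42 - 7.86*d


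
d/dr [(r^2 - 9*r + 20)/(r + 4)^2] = (17*r - 76)/(r^3 + 12*r^2 + 48*r + 64)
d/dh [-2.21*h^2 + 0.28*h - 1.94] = 0.28 - 4.42*h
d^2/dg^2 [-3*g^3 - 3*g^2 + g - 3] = -18*g - 6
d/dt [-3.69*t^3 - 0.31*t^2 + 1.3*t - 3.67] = -11.07*t^2 - 0.62*t + 1.3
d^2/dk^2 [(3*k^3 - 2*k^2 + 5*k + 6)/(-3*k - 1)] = 2*(-27*k^3 - 27*k^2 - 9*k - 37)/(27*k^3 + 27*k^2 + 9*k + 1)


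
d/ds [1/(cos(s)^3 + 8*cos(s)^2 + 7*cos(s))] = (3*sin(s) + 7*sin(s)/cos(s)^2 + 16*tan(s))/((cos(s) + 1)^2*(cos(s) + 7)^2)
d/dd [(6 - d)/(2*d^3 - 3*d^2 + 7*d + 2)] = (-2*d^3 + 3*d^2 - 7*d + (d - 6)*(6*d^2 - 6*d + 7) - 2)/(2*d^3 - 3*d^2 + 7*d + 2)^2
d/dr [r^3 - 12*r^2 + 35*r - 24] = 3*r^2 - 24*r + 35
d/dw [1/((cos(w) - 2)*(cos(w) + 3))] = (sin(w) + sin(2*w))/((cos(w) - 2)^2*(cos(w) + 3)^2)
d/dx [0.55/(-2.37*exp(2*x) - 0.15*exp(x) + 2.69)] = (2.607*exp(x) + 0.0825)*exp(x)/(2.37*exp(2*x) + 0.15*exp(x) - 2.69)^2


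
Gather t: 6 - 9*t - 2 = 4 - 9*t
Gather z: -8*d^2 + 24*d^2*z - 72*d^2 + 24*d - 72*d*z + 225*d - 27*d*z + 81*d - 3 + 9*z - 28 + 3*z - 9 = -80*d^2 + 330*d + z*(24*d^2 - 99*d + 12) - 40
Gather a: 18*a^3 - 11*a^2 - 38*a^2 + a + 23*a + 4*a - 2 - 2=18*a^3 - 49*a^2 + 28*a - 4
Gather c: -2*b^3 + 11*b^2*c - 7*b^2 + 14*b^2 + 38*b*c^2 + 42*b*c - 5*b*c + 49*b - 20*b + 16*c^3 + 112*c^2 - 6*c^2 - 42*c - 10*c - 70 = -2*b^3 + 7*b^2 + 29*b + 16*c^3 + c^2*(38*b + 106) + c*(11*b^2 + 37*b - 52) - 70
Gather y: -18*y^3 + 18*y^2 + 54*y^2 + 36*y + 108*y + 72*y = -18*y^3 + 72*y^2 + 216*y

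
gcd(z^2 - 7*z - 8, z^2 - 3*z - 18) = 1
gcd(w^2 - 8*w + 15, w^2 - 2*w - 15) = w - 5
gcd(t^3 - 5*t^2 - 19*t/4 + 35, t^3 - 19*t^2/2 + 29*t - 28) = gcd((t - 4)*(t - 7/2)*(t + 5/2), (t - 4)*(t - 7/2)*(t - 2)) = t^2 - 15*t/2 + 14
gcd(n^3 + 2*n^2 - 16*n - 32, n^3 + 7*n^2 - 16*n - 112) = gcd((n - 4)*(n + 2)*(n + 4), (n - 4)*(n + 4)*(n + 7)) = n^2 - 16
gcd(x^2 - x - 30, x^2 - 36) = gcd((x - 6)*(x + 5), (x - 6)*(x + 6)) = x - 6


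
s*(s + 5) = s^2 + 5*s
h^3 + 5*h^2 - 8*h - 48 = (h - 3)*(h + 4)^2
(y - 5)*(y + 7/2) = y^2 - 3*y/2 - 35/2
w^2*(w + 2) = w^3 + 2*w^2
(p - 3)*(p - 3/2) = p^2 - 9*p/2 + 9/2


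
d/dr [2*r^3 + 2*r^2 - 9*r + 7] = 6*r^2 + 4*r - 9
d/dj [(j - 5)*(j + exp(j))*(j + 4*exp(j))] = (j - 5)*(j + exp(j))*(4*exp(j) + 1) + (j - 5)*(j + 4*exp(j))*(exp(j) + 1) + (j + exp(j))*(j + 4*exp(j))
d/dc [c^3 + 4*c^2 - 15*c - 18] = 3*c^2 + 8*c - 15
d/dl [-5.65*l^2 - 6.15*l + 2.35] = -11.3*l - 6.15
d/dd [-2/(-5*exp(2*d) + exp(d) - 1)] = (2 - 20*exp(d))*exp(d)/(5*exp(2*d) - exp(d) + 1)^2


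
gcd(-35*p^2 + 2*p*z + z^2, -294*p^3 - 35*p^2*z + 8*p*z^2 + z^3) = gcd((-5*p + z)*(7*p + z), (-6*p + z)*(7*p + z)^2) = 7*p + z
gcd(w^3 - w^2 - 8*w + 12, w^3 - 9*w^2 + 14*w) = w - 2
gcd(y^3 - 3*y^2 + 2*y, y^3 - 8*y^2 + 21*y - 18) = y - 2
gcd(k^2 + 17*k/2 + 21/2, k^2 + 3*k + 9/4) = k + 3/2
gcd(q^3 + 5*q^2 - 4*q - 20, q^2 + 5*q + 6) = q + 2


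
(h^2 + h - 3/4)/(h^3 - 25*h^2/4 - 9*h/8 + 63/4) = 2*(2*h - 1)/(4*h^2 - 31*h + 42)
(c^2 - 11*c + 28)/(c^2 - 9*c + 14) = (c - 4)/(c - 2)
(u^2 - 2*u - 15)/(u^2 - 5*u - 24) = (u - 5)/(u - 8)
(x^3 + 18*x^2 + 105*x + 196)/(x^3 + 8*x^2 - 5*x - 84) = (x + 7)/(x - 3)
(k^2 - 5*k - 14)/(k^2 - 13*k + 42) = (k + 2)/(k - 6)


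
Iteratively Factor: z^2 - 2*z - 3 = (z + 1)*(z - 3)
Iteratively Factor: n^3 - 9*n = (n - 3)*(n^2 + 3*n) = n*(n - 3)*(n + 3)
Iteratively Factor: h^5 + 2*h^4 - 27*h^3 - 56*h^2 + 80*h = (h + 4)*(h^4 - 2*h^3 - 19*h^2 + 20*h) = (h - 1)*(h + 4)*(h^3 - h^2 - 20*h) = (h - 5)*(h - 1)*(h + 4)*(h^2 + 4*h) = h*(h - 5)*(h - 1)*(h + 4)*(h + 4)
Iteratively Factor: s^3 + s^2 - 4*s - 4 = (s + 2)*(s^2 - s - 2) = (s - 2)*(s + 2)*(s + 1)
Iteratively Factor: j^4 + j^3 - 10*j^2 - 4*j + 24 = (j - 2)*(j^3 + 3*j^2 - 4*j - 12) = (j - 2)*(j + 2)*(j^2 + j - 6) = (j - 2)*(j + 2)*(j + 3)*(j - 2)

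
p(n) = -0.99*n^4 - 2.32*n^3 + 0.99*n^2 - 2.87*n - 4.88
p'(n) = -3.96*n^3 - 6.96*n^2 + 1.98*n - 2.87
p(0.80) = -8.14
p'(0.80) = -7.77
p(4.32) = -530.65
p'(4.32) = -443.47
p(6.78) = -2793.86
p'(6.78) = -1543.58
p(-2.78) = 1.46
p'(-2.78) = 22.92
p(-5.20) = -360.83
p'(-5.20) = 355.44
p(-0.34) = -3.71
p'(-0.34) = -4.19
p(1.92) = -36.62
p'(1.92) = -52.75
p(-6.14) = -819.96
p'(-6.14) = 639.23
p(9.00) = -8137.19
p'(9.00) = -3435.65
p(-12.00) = -16347.56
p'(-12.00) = 5814.01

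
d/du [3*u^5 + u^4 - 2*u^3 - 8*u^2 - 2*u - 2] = 15*u^4 + 4*u^3 - 6*u^2 - 16*u - 2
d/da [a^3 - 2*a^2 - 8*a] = 3*a^2 - 4*a - 8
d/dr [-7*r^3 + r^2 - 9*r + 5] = -21*r^2 + 2*r - 9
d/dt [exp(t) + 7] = exp(t)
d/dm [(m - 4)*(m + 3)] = 2*m - 1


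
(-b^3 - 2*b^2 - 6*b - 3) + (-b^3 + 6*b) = -2*b^3 - 2*b^2 - 3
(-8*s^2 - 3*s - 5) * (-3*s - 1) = 24*s^3 + 17*s^2 + 18*s + 5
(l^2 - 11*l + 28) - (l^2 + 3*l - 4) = 32 - 14*l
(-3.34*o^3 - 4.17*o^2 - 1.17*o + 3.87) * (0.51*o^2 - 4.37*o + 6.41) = -1.7034*o^5 + 12.4691*o^4 - 3.7832*o^3 - 19.6431*o^2 - 24.4116*o + 24.8067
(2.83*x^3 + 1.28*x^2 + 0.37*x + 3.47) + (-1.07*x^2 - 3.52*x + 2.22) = 2.83*x^3 + 0.21*x^2 - 3.15*x + 5.69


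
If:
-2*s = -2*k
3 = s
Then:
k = 3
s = 3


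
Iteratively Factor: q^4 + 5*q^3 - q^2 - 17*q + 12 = (q - 1)*(q^3 + 6*q^2 + 5*q - 12) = (q - 1)*(q + 3)*(q^2 + 3*q - 4) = (q - 1)*(q + 3)*(q + 4)*(q - 1)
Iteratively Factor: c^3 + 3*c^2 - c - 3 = (c - 1)*(c^2 + 4*c + 3) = (c - 1)*(c + 1)*(c + 3)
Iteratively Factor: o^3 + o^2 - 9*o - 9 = (o - 3)*(o^2 + 4*o + 3) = (o - 3)*(o + 3)*(o + 1)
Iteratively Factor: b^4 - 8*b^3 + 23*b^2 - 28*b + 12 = (b - 1)*(b^3 - 7*b^2 + 16*b - 12) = (b - 2)*(b - 1)*(b^2 - 5*b + 6) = (b - 2)^2*(b - 1)*(b - 3)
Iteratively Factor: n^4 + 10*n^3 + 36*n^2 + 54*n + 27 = (n + 3)*(n^3 + 7*n^2 + 15*n + 9) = (n + 1)*(n + 3)*(n^2 + 6*n + 9) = (n + 1)*(n + 3)^2*(n + 3)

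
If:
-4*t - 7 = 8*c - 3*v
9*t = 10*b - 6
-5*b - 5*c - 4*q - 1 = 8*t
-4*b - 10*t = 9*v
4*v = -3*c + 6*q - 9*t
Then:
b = 15951/15128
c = -22897/15128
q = -20751/30256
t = 3819/7564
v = -1947/1891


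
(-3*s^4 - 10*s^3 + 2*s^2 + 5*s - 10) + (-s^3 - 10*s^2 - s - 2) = -3*s^4 - 11*s^3 - 8*s^2 + 4*s - 12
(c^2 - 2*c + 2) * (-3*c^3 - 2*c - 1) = -3*c^5 + 6*c^4 - 8*c^3 + 3*c^2 - 2*c - 2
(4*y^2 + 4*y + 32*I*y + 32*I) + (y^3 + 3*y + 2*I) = y^3 + 4*y^2 + 7*y + 32*I*y + 34*I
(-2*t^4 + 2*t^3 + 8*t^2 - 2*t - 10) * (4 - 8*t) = 16*t^5 - 24*t^4 - 56*t^3 + 48*t^2 + 72*t - 40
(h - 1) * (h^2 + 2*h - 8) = h^3 + h^2 - 10*h + 8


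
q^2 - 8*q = q*(q - 8)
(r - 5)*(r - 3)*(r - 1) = r^3 - 9*r^2 + 23*r - 15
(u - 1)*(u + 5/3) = u^2 + 2*u/3 - 5/3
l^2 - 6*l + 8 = (l - 4)*(l - 2)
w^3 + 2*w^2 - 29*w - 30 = (w - 5)*(w + 1)*(w + 6)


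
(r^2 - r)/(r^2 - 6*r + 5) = r/(r - 5)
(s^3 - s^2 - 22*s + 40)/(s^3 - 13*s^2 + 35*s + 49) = (s^3 - s^2 - 22*s + 40)/(s^3 - 13*s^2 + 35*s + 49)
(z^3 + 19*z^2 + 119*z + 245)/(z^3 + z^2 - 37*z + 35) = (z^2 + 12*z + 35)/(z^2 - 6*z + 5)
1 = 1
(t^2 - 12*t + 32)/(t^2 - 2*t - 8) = (t - 8)/(t + 2)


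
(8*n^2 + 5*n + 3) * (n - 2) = 8*n^3 - 11*n^2 - 7*n - 6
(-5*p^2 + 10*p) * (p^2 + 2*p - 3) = -5*p^4 + 35*p^2 - 30*p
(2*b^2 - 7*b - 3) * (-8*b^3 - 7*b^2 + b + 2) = -16*b^5 + 42*b^4 + 75*b^3 + 18*b^2 - 17*b - 6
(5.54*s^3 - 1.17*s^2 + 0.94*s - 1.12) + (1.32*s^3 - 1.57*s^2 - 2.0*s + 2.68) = 6.86*s^3 - 2.74*s^2 - 1.06*s + 1.56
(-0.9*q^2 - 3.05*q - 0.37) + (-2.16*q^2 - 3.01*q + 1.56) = -3.06*q^2 - 6.06*q + 1.19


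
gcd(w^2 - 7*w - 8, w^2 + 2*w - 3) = 1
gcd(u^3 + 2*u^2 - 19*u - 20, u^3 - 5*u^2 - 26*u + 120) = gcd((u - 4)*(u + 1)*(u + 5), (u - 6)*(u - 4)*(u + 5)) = u^2 + u - 20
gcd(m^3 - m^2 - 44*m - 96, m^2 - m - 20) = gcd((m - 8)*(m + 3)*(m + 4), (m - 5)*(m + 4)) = m + 4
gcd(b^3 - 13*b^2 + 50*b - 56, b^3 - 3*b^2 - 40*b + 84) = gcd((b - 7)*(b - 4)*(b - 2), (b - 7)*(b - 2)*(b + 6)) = b^2 - 9*b + 14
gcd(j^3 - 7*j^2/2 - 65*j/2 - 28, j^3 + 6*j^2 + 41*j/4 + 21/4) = j^2 + 9*j/2 + 7/2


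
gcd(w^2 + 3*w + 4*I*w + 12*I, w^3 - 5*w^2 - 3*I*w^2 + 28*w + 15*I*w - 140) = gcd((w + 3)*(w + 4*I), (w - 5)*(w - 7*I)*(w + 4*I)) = w + 4*I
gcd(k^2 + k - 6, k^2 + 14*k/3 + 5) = k + 3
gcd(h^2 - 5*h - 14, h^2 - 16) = 1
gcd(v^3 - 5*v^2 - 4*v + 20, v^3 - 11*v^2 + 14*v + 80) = v^2 - 3*v - 10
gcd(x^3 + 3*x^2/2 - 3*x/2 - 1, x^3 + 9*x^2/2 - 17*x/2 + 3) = x - 1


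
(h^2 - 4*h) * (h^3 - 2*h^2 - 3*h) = h^5 - 6*h^4 + 5*h^3 + 12*h^2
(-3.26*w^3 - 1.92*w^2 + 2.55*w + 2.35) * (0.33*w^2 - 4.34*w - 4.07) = -1.0758*w^5 + 13.5148*w^4 + 22.4425*w^3 - 2.4771*w^2 - 20.5775*w - 9.5645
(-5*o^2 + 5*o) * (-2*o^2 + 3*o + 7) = 10*o^4 - 25*o^3 - 20*o^2 + 35*o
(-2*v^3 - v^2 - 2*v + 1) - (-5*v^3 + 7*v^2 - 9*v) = 3*v^3 - 8*v^2 + 7*v + 1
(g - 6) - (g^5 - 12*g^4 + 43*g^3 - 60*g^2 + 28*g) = -g^5 + 12*g^4 - 43*g^3 + 60*g^2 - 27*g - 6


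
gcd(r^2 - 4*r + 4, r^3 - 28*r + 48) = r - 2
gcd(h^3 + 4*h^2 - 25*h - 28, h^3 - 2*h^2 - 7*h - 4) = h^2 - 3*h - 4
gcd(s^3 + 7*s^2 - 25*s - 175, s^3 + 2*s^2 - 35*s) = s^2 + 2*s - 35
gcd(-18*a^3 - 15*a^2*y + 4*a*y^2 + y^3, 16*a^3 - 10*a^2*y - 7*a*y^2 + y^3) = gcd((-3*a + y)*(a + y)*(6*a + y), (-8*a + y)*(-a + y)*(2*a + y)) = 1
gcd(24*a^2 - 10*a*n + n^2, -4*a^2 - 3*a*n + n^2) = 4*a - n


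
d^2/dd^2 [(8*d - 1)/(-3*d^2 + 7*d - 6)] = 2*(-(6*d - 7)^2*(8*d - 1) + (72*d - 59)*(3*d^2 - 7*d + 6))/(3*d^2 - 7*d + 6)^3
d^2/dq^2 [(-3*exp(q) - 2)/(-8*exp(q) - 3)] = (56*exp(q) - 21)*exp(q)/(512*exp(3*q) + 576*exp(2*q) + 216*exp(q) + 27)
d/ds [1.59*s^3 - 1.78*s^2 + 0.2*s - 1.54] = 4.77*s^2 - 3.56*s + 0.2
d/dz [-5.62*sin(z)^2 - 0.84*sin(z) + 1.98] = -(11.24*sin(z) + 0.84)*cos(z)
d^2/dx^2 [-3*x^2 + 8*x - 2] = -6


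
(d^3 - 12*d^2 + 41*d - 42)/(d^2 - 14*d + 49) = (d^2 - 5*d + 6)/(d - 7)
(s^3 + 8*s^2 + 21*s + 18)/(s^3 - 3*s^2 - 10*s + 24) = (s^2 + 5*s + 6)/(s^2 - 6*s + 8)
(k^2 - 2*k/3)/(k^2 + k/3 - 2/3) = k/(k + 1)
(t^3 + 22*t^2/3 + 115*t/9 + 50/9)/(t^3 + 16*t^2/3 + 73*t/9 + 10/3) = (t + 5)/(t + 3)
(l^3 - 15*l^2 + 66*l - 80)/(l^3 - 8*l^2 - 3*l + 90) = (l^2 - 10*l + 16)/(l^2 - 3*l - 18)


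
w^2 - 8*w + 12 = (w - 6)*(w - 2)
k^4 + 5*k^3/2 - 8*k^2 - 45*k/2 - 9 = (k - 3)*(k + 1/2)*(k + 2)*(k + 3)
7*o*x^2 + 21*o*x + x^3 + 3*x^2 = x*(7*o + x)*(x + 3)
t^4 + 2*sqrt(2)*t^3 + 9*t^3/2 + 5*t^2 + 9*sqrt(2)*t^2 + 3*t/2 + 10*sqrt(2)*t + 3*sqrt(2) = (t + 1/2)*(t + 1)*(t + 3)*(t + 2*sqrt(2))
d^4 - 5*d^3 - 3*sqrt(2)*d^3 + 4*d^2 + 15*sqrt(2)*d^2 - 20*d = d*(d - 5)*(d - 2*sqrt(2))*(d - sqrt(2))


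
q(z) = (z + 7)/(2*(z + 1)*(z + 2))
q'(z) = 1/(2*(z + 1)*(z + 2)) - (z + 7)/(2*(z + 1)*(z + 2)^2) - (z + 7)/(2*(z + 1)^2*(z + 2)) = (-z^2 - 14*z - 19)/(2*(z^4 + 6*z^3 + 13*z^2 + 12*z + 4))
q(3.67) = 0.20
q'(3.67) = -0.06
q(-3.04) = 0.93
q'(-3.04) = 1.59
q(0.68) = 0.85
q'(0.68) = -0.71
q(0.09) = 1.56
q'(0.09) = -1.95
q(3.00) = 0.25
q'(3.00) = -0.09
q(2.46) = 0.31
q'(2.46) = -0.12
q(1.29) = 0.55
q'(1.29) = -0.34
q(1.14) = 0.61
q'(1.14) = -0.40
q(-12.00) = -0.02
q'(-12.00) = 0.00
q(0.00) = 1.75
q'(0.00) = -2.38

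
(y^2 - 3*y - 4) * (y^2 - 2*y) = y^4 - 5*y^3 + 2*y^2 + 8*y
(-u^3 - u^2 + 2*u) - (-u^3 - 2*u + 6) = -u^2 + 4*u - 6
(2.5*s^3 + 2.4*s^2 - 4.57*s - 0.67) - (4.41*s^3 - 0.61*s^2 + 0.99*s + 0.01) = -1.91*s^3 + 3.01*s^2 - 5.56*s - 0.68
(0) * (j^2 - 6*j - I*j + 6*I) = 0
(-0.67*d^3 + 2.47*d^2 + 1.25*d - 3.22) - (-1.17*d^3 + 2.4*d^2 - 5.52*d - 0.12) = 0.5*d^3 + 0.0700000000000003*d^2 + 6.77*d - 3.1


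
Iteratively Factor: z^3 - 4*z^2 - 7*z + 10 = (z - 5)*(z^2 + z - 2) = (z - 5)*(z - 1)*(z + 2)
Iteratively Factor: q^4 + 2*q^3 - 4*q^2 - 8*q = (q + 2)*(q^3 - 4*q) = q*(q + 2)*(q^2 - 4) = q*(q + 2)^2*(q - 2)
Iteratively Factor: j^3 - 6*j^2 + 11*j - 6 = (j - 2)*(j^2 - 4*j + 3) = (j - 3)*(j - 2)*(j - 1)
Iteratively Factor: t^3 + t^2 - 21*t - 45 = (t - 5)*(t^2 + 6*t + 9) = (t - 5)*(t + 3)*(t + 3)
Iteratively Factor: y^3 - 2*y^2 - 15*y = (y + 3)*(y^2 - 5*y) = (y - 5)*(y + 3)*(y)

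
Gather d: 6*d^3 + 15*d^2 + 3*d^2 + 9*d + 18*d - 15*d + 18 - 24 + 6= 6*d^3 + 18*d^2 + 12*d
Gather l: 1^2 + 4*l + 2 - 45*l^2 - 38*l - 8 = -45*l^2 - 34*l - 5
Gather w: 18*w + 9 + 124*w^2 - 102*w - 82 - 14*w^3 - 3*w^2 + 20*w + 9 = -14*w^3 + 121*w^2 - 64*w - 64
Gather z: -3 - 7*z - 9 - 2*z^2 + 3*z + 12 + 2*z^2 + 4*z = 0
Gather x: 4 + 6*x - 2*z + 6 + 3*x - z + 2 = 9*x - 3*z + 12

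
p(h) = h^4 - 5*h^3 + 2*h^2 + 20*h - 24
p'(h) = 4*h^3 - 15*h^2 + 4*h + 20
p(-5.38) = 1542.67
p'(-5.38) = -1058.57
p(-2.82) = 110.87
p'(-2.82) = -200.27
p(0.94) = -6.80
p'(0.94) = 13.83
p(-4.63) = 882.08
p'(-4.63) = -717.08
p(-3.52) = 301.97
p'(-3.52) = -354.39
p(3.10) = 0.62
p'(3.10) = 7.41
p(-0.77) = -35.58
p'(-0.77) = 6.20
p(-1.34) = -31.95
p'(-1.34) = -21.92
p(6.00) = 384.00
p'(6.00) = 368.00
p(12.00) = 12600.00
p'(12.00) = 4820.00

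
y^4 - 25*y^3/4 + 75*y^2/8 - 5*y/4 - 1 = (y - 4)*(y - 2)*(y - 1/2)*(y + 1/4)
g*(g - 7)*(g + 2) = g^3 - 5*g^2 - 14*g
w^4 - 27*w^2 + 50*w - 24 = (w - 4)*(w - 1)^2*(w + 6)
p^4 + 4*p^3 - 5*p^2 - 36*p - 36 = (p - 3)*(p + 2)^2*(p + 3)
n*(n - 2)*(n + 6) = n^3 + 4*n^2 - 12*n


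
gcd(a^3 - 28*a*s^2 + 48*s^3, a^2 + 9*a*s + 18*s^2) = a + 6*s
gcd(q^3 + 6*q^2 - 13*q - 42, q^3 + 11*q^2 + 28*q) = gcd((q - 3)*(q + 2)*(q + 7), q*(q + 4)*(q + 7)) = q + 7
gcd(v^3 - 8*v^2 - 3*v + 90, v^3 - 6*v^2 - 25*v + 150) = v^2 - 11*v + 30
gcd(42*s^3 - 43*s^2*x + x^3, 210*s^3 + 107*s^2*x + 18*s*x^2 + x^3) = 7*s + x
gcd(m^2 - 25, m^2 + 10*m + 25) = m + 5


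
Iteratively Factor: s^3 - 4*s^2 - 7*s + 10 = (s - 1)*(s^2 - 3*s - 10) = (s - 5)*(s - 1)*(s + 2)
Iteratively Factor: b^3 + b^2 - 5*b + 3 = (b + 3)*(b^2 - 2*b + 1) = (b - 1)*(b + 3)*(b - 1)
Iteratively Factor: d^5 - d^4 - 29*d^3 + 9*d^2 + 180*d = (d + 3)*(d^4 - 4*d^3 - 17*d^2 + 60*d) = (d - 5)*(d + 3)*(d^3 + d^2 - 12*d) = d*(d - 5)*(d + 3)*(d^2 + d - 12) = d*(d - 5)*(d - 3)*(d + 3)*(d + 4)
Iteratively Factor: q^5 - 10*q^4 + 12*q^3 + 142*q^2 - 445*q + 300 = (q - 5)*(q^4 - 5*q^3 - 13*q^2 + 77*q - 60) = (q - 5)^2*(q^3 - 13*q + 12) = (q - 5)^2*(q - 1)*(q^2 + q - 12) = (q - 5)^2*(q - 1)*(q + 4)*(q - 3)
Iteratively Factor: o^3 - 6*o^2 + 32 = (o - 4)*(o^2 - 2*o - 8) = (o - 4)^2*(o + 2)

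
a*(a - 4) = a^2 - 4*a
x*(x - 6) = x^2 - 6*x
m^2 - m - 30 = (m - 6)*(m + 5)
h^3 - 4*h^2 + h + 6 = (h - 3)*(h - 2)*(h + 1)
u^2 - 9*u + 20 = (u - 5)*(u - 4)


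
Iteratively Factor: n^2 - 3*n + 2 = (n - 1)*(n - 2)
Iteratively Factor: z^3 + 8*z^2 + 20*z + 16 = (z + 2)*(z^2 + 6*z + 8) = (z + 2)*(z + 4)*(z + 2)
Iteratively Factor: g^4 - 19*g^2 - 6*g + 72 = (g + 3)*(g^3 - 3*g^2 - 10*g + 24) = (g + 3)^2*(g^2 - 6*g + 8) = (g - 4)*(g + 3)^2*(g - 2)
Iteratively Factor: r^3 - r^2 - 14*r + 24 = (r - 3)*(r^2 + 2*r - 8) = (r - 3)*(r + 4)*(r - 2)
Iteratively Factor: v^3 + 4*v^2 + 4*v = (v)*(v^2 + 4*v + 4) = v*(v + 2)*(v + 2)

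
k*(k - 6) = k^2 - 6*k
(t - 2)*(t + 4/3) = t^2 - 2*t/3 - 8/3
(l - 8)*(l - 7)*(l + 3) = l^3 - 12*l^2 + 11*l + 168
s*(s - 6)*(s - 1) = s^3 - 7*s^2 + 6*s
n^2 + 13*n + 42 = (n + 6)*(n + 7)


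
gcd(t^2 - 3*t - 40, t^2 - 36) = 1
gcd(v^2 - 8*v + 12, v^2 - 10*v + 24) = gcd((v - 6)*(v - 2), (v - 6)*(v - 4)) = v - 6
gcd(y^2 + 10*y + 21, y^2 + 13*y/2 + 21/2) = y + 3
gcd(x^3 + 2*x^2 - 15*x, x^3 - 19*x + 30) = x^2 + 2*x - 15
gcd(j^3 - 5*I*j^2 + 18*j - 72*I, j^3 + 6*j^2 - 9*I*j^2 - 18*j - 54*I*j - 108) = j^2 - 9*I*j - 18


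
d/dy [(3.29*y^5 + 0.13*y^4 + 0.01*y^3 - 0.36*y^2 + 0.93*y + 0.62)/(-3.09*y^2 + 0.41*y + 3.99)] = (-30.4983*y^6 + 4.5922*y^5 + 65.7645*y^4 + 2.083*y^3 + 2.8458*y^2 + 0.9588*y + 3.4565)/(9.5481*y^4 - 2.5338*y^3 - 24.4901*y^2 + 3.2718*y + 15.9201)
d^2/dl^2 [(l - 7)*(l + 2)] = 2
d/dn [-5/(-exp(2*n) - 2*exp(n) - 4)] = -10*(exp(n) + 1)*exp(n)/(exp(2*n) + 2*exp(n) + 4)^2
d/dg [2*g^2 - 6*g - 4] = 4*g - 6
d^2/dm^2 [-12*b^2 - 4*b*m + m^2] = 2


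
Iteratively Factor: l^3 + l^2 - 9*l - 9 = (l - 3)*(l^2 + 4*l + 3) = (l - 3)*(l + 1)*(l + 3)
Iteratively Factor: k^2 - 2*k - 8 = (k + 2)*(k - 4)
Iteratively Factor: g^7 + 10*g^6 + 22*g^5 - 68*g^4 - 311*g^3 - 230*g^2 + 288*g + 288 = (g - 1)*(g^6 + 11*g^5 + 33*g^4 - 35*g^3 - 346*g^2 - 576*g - 288) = (g - 1)*(g + 2)*(g^5 + 9*g^4 + 15*g^3 - 65*g^2 - 216*g - 144) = (g - 1)*(g + 2)*(g + 4)*(g^4 + 5*g^3 - 5*g^2 - 45*g - 36) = (g - 1)*(g + 2)*(g + 3)*(g + 4)*(g^3 + 2*g^2 - 11*g - 12) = (g - 1)*(g + 2)*(g + 3)*(g + 4)^2*(g^2 - 2*g - 3) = (g - 3)*(g - 1)*(g + 2)*(g + 3)*(g + 4)^2*(g + 1)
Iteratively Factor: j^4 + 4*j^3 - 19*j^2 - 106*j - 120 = (j + 3)*(j^3 + j^2 - 22*j - 40) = (j + 3)*(j + 4)*(j^2 - 3*j - 10) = (j - 5)*(j + 3)*(j + 4)*(j + 2)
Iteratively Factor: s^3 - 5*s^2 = (s - 5)*(s^2) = s*(s - 5)*(s)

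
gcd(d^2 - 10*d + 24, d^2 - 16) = d - 4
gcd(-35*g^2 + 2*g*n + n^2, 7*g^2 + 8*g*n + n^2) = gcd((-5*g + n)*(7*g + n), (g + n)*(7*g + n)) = 7*g + n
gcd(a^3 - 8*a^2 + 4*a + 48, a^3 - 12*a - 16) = a^2 - 2*a - 8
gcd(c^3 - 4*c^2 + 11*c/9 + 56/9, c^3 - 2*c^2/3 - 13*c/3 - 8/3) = c^2 - 5*c/3 - 8/3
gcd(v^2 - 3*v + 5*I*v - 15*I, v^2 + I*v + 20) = v + 5*I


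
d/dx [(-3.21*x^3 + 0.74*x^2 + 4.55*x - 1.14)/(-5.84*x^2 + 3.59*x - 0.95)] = (18.7464*x^4 - 23.0478*x^3 + 38.3771*x^2 - 14.7212*x - 0.229900000000001)/(34.1056*x^4 - 41.9312*x^3 + 23.9841*x^2 - 6.821*x + 0.9025)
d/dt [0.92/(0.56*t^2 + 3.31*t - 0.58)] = (-1.0304*t - 3.0452)/(0.56*t^2 + 3.31*t - 0.58)^2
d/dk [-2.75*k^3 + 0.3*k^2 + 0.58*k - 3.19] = -8.25*k^2 + 0.6*k + 0.58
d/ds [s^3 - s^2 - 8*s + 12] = 3*s^2 - 2*s - 8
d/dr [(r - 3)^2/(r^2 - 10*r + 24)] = 2*(-2*r^2 + 15*r - 27)/(r^4 - 20*r^3 + 148*r^2 - 480*r + 576)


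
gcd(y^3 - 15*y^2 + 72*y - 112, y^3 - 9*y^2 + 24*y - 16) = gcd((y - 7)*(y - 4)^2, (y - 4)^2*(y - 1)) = y^2 - 8*y + 16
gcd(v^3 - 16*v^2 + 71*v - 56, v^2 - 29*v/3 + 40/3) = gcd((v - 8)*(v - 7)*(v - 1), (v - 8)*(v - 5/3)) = v - 8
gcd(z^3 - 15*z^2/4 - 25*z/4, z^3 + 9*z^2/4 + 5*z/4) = z^2 + 5*z/4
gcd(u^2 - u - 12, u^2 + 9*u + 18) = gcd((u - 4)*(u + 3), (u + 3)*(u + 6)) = u + 3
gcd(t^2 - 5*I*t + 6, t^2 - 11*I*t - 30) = t - 6*I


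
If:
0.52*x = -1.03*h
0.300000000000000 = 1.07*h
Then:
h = 0.28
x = -0.56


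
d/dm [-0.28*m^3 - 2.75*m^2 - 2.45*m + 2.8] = -0.84*m^2 - 5.5*m - 2.45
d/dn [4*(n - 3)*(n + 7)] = 8*n + 16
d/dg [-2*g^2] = -4*g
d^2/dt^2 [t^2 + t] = 2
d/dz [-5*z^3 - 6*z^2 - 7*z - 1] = -15*z^2 - 12*z - 7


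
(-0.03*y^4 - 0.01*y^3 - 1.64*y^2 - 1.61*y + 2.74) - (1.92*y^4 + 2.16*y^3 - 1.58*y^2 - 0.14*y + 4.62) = -1.95*y^4 - 2.17*y^3 - 0.0599999999999998*y^2 - 1.47*y - 1.88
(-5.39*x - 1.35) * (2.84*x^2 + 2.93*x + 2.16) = -15.3076*x^3 - 19.6267*x^2 - 15.5979*x - 2.916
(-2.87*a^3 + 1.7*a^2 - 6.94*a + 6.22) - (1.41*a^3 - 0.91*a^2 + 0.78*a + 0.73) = -4.28*a^3 + 2.61*a^2 - 7.72*a + 5.49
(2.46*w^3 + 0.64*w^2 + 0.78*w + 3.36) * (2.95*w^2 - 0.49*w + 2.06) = 7.257*w^5 + 0.6826*w^4 + 7.055*w^3 + 10.8482*w^2 - 0.0395999999999999*w + 6.9216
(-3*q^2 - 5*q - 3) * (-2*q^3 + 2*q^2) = 6*q^5 + 4*q^4 - 4*q^3 - 6*q^2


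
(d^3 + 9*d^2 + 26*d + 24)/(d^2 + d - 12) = (d^2 + 5*d + 6)/(d - 3)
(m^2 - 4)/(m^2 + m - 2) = (m - 2)/(m - 1)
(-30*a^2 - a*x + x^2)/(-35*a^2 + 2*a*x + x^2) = (-30*a^2 - a*x + x^2)/(-35*a^2 + 2*a*x + x^2)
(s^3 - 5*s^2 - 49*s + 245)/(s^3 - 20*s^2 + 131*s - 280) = (s + 7)/(s - 8)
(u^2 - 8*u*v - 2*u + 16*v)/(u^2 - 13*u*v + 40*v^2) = (u - 2)/(u - 5*v)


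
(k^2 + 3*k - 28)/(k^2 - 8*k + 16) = (k + 7)/(k - 4)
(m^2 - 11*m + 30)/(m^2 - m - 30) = (m - 5)/(m + 5)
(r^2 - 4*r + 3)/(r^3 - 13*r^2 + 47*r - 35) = (r - 3)/(r^2 - 12*r + 35)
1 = 1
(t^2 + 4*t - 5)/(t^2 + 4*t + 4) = (t^2 + 4*t - 5)/(t^2 + 4*t + 4)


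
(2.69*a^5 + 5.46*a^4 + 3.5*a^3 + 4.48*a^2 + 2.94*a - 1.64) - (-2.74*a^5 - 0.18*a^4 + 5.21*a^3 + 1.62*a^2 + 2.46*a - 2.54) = 5.43*a^5 + 5.64*a^4 - 1.71*a^3 + 2.86*a^2 + 0.48*a + 0.9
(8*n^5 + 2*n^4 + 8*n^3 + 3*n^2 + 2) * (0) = 0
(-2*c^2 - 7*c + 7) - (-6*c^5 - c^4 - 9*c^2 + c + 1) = 6*c^5 + c^4 + 7*c^2 - 8*c + 6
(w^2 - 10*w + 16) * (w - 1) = w^3 - 11*w^2 + 26*w - 16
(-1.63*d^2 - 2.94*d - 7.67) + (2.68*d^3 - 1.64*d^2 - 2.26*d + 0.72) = 2.68*d^3 - 3.27*d^2 - 5.2*d - 6.95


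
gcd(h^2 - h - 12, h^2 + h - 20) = h - 4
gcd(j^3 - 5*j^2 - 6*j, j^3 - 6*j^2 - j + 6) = j^2 - 5*j - 6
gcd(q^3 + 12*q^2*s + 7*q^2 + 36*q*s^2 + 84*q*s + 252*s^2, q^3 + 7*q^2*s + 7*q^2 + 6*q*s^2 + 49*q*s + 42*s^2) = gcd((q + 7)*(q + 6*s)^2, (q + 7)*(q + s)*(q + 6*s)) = q^2 + 6*q*s + 7*q + 42*s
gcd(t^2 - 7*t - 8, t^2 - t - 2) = t + 1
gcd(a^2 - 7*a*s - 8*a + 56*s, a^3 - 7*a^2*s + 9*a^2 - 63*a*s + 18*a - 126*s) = -a + 7*s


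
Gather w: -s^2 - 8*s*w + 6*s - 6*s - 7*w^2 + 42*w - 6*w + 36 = -s^2 - 7*w^2 + w*(36 - 8*s) + 36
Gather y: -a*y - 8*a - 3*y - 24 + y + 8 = -8*a + y*(-a - 2) - 16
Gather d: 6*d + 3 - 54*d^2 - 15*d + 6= -54*d^2 - 9*d + 9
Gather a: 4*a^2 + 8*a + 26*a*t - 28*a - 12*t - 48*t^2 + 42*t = 4*a^2 + a*(26*t - 20) - 48*t^2 + 30*t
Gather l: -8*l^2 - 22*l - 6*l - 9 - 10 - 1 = -8*l^2 - 28*l - 20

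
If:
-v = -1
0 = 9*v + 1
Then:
No Solution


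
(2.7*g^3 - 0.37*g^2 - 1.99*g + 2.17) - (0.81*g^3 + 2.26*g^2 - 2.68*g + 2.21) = 1.89*g^3 - 2.63*g^2 + 0.69*g - 0.04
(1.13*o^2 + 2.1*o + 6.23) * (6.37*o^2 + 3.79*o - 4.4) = 7.1981*o^4 + 17.6597*o^3 + 42.6721*o^2 + 14.3717*o - 27.412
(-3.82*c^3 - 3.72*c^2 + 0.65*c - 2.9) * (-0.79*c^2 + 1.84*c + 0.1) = 3.0178*c^5 - 4.09*c^4 - 7.7403*c^3 + 3.115*c^2 - 5.271*c - 0.29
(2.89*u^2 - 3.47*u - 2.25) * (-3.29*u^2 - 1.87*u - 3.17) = -9.5081*u^4 + 6.012*u^3 + 4.7301*u^2 + 15.2074*u + 7.1325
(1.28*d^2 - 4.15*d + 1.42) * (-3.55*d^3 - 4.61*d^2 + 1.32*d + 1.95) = -4.544*d^5 + 8.8317*d^4 + 15.7801*d^3 - 9.5282*d^2 - 6.2181*d + 2.769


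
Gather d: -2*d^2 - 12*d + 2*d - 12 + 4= -2*d^2 - 10*d - 8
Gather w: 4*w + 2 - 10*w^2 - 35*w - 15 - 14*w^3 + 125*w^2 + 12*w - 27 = -14*w^3 + 115*w^2 - 19*w - 40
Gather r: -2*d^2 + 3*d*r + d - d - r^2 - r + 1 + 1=-2*d^2 - r^2 + r*(3*d - 1) + 2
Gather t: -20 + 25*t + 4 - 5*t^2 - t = -5*t^2 + 24*t - 16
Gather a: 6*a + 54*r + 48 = 6*a + 54*r + 48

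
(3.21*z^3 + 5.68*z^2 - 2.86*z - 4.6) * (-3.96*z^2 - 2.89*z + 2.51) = -12.7116*z^5 - 31.7697*z^4 + 2.9675*z^3 + 40.7382*z^2 + 6.1154*z - 11.546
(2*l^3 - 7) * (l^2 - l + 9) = 2*l^5 - 2*l^4 + 18*l^3 - 7*l^2 + 7*l - 63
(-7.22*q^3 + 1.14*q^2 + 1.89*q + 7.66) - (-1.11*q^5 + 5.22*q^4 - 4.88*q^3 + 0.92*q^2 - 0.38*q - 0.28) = 1.11*q^5 - 5.22*q^4 - 2.34*q^3 + 0.22*q^2 + 2.27*q + 7.94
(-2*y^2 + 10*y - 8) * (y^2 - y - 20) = -2*y^4 + 12*y^3 + 22*y^2 - 192*y + 160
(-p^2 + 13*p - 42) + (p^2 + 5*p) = 18*p - 42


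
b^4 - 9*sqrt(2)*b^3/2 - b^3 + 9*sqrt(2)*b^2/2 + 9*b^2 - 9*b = b*(b - 1)*(b - 3*sqrt(2))*(b - 3*sqrt(2)/2)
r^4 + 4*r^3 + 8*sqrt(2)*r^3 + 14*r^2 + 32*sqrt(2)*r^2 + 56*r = r*(r + 4)*(r + sqrt(2))*(r + 7*sqrt(2))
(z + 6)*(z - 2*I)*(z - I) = z^3 + 6*z^2 - 3*I*z^2 - 2*z - 18*I*z - 12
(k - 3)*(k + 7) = k^2 + 4*k - 21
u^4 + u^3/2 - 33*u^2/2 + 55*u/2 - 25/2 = (u - 5/2)*(u - 1)^2*(u + 5)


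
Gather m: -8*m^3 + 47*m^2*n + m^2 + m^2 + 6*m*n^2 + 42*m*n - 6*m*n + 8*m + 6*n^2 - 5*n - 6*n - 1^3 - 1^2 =-8*m^3 + m^2*(47*n + 2) + m*(6*n^2 + 36*n + 8) + 6*n^2 - 11*n - 2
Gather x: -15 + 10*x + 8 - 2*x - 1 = 8*x - 8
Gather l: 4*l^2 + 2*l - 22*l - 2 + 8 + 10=4*l^2 - 20*l + 16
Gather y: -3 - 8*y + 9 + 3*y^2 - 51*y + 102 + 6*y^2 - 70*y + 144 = 9*y^2 - 129*y + 252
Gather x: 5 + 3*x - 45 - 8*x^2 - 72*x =-8*x^2 - 69*x - 40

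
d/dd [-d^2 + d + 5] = 1 - 2*d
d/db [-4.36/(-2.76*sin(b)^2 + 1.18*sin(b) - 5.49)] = (5.1448 - 24.0672*sin(b))*cos(b)/(2.76*sin(b)^2 - 1.18*sin(b) + 5.49)^2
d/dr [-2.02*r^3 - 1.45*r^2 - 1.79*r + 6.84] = -6.06*r^2 - 2.9*r - 1.79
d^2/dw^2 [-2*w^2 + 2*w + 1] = -4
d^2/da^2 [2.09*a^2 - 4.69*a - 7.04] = 4.18000000000000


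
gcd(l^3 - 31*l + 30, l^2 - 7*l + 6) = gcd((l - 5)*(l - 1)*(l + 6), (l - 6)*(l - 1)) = l - 1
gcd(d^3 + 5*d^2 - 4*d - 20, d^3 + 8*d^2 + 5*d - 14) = d + 2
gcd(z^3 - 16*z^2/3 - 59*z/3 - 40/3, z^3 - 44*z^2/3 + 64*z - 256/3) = z - 8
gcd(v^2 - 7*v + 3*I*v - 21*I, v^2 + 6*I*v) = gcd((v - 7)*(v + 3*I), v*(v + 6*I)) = 1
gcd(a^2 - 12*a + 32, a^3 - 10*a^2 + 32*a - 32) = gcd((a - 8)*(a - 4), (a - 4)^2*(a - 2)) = a - 4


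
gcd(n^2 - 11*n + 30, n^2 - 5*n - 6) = n - 6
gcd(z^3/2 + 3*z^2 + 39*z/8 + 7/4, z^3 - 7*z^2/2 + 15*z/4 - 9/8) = 1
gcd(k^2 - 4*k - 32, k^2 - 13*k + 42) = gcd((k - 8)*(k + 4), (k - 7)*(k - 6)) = 1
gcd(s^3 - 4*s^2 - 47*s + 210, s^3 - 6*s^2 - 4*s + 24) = s - 6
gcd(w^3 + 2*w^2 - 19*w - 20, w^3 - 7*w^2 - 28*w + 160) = w^2 + w - 20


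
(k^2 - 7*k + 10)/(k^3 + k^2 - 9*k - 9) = (k^2 - 7*k + 10)/(k^3 + k^2 - 9*k - 9)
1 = 1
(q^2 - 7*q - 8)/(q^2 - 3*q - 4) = (q - 8)/(q - 4)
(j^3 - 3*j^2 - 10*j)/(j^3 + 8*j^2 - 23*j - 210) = j*(j + 2)/(j^2 + 13*j + 42)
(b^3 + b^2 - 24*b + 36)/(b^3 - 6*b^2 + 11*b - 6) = (b + 6)/(b - 1)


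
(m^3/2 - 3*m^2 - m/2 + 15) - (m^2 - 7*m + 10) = m^3/2 - 4*m^2 + 13*m/2 + 5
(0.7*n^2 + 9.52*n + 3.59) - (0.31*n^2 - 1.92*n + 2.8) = 0.39*n^2 + 11.44*n + 0.79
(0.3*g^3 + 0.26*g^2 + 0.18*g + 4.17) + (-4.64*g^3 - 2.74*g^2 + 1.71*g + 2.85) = -4.34*g^3 - 2.48*g^2 + 1.89*g + 7.02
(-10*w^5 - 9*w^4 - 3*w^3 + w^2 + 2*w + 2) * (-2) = 20*w^5 + 18*w^4 + 6*w^3 - 2*w^2 - 4*w - 4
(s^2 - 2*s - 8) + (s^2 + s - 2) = 2*s^2 - s - 10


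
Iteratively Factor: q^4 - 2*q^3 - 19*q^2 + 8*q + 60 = (q + 2)*(q^3 - 4*q^2 - 11*q + 30) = (q - 5)*(q + 2)*(q^2 + q - 6) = (q - 5)*(q - 2)*(q + 2)*(q + 3)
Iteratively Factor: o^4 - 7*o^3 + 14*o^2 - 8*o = (o)*(o^3 - 7*o^2 + 14*o - 8) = o*(o - 2)*(o^2 - 5*o + 4) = o*(o - 4)*(o - 2)*(o - 1)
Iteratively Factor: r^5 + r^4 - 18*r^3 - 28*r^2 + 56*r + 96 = (r - 4)*(r^4 + 5*r^3 + 2*r^2 - 20*r - 24) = (r - 4)*(r - 2)*(r^3 + 7*r^2 + 16*r + 12) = (r - 4)*(r - 2)*(r + 2)*(r^2 + 5*r + 6) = (r - 4)*(r - 2)*(r + 2)^2*(r + 3)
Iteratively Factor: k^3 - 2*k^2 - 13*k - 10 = (k + 2)*(k^2 - 4*k - 5) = (k + 1)*(k + 2)*(k - 5)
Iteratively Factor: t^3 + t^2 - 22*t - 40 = (t - 5)*(t^2 + 6*t + 8) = (t - 5)*(t + 4)*(t + 2)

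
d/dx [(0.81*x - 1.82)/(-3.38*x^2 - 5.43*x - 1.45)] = (2.7378*x^2 - 12.3032*x - 11.0571)/(11.4244*x^4 + 36.7068*x^3 + 39.2869*x^2 + 15.747*x + 2.1025)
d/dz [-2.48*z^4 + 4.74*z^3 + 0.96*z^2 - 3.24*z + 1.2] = -9.92*z^3 + 14.22*z^2 + 1.92*z - 3.24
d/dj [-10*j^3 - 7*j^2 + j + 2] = -30*j^2 - 14*j + 1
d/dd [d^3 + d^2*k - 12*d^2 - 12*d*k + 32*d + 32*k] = 3*d^2 + 2*d*k - 24*d - 12*k + 32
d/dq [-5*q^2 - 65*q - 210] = -10*q - 65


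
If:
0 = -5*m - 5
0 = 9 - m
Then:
No Solution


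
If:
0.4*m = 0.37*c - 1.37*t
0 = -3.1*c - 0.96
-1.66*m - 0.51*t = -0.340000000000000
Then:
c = -0.31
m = 0.25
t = -0.16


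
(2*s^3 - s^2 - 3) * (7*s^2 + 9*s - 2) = 14*s^5 + 11*s^4 - 13*s^3 - 19*s^2 - 27*s + 6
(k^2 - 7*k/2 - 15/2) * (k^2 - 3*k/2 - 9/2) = k^4 - 5*k^3 - 27*k^2/4 + 27*k + 135/4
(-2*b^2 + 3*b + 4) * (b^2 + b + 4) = -2*b^4 + b^3 - b^2 + 16*b + 16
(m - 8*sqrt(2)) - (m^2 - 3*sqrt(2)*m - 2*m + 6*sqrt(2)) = -m^2 + 3*m + 3*sqrt(2)*m - 14*sqrt(2)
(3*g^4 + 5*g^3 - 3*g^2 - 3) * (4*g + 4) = 12*g^5 + 32*g^4 + 8*g^3 - 12*g^2 - 12*g - 12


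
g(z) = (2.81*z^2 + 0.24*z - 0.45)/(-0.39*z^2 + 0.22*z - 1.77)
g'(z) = (0.78*z - 0.22)*(2.81*z^2 + 0.24*z - 0.45)/(-0.39*z^2 + 0.22*z - 1.77)^2 + (5.62*z + 0.24)/(-0.39*z^2 + 0.22*z - 1.77)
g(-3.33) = -4.38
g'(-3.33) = 0.90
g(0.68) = -0.56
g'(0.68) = -2.16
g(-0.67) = -0.31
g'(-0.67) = 1.57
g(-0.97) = -0.83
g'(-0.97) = 1.87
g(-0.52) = -0.09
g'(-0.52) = 1.32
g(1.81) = -3.47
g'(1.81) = -2.37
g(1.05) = -1.47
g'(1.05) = -2.67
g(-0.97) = -0.83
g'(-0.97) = 1.87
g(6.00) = -7.05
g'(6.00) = -0.17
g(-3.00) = -4.06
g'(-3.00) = 1.05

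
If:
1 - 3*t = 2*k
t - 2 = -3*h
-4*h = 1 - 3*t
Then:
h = 5/13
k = -10/13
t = 11/13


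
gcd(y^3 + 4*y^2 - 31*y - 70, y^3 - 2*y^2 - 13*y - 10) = y^2 - 3*y - 10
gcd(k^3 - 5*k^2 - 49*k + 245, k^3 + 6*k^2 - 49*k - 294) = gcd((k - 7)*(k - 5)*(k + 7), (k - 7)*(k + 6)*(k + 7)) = k^2 - 49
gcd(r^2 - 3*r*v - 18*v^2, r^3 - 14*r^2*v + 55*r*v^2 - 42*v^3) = r - 6*v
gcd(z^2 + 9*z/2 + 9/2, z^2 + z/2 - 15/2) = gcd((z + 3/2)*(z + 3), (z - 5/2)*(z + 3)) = z + 3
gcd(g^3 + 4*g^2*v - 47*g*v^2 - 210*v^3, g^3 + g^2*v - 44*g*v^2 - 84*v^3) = -g^2 + g*v + 42*v^2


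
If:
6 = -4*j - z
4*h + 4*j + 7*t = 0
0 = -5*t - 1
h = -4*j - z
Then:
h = 6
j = -113/20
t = -1/5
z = 83/5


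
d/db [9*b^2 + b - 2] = 18*b + 1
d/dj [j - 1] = 1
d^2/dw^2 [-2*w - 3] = 0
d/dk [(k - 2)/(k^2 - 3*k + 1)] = (k^2 - 3*k - (k - 2)*(2*k - 3) + 1)/(k^2 - 3*k + 1)^2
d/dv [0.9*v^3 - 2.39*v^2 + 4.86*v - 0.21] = 2.7*v^2 - 4.78*v + 4.86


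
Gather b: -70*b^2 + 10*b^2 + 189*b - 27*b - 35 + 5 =-60*b^2 + 162*b - 30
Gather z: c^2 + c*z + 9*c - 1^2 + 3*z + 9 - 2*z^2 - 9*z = c^2 + 9*c - 2*z^2 + z*(c - 6) + 8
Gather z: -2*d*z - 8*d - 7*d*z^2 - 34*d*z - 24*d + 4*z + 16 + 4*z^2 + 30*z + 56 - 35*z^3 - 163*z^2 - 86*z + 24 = -32*d - 35*z^3 + z^2*(-7*d - 159) + z*(-36*d - 52) + 96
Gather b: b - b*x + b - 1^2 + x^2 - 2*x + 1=b*(2 - x) + x^2 - 2*x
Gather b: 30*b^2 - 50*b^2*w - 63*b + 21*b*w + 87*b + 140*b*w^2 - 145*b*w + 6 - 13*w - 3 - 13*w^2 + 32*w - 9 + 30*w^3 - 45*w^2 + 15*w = b^2*(30 - 50*w) + b*(140*w^2 - 124*w + 24) + 30*w^3 - 58*w^2 + 34*w - 6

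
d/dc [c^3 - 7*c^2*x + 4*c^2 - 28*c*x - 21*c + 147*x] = 3*c^2 - 14*c*x + 8*c - 28*x - 21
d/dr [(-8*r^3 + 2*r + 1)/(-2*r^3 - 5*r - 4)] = (88*r^3 + 102*r^2 - 3)/(4*r^6 + 20*r^4 + 16*r^3 + 25*r^2 + 40*r + 16)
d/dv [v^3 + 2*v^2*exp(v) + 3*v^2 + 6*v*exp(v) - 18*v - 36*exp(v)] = 2*v^2*exp(v) + 3*v^2 + 10*v*exp(v) + 6*v - 30*exp(v) - 18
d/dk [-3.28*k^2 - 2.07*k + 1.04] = -6.56*k - 2.07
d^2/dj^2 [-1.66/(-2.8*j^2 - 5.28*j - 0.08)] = (-26.0288*j^2 - 49.08288*j + 1.66*(5.6*j + 5.28)*(11.2*j + 10.56) - 0.74368)/(2.8*j^2 + 5.28*j + 0.08)^3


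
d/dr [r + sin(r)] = cos(r) + 1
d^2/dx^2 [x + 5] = 0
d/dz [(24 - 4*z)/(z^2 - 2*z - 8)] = 4*(-z^2 + 2*z + 2*(z - 6)*(z - 1) + 8)/(-z^2 + 2*z + 8)^2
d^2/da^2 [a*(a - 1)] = 2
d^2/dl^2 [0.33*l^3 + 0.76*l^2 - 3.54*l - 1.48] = 1.98*l + 1.52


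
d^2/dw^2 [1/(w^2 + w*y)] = 2*(-w*(w + y) + (2*w + y)^2)/(w^3*(w + y)^3)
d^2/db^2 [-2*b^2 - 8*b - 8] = -4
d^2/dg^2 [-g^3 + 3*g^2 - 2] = 6 - 6*g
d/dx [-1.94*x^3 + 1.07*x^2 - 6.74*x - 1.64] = -5.82*x^2 + 2.14*x - 6.74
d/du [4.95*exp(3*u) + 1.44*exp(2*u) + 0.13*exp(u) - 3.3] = (14.85*exp(2*u) + 2.88*exp(u) + 0.13)*exp(u)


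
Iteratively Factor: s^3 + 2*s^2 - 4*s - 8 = (s + 2)*(s^2 - 4) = (s - 2)*(s + 2)*(s + 2)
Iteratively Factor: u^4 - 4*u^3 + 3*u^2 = (u)*(u^3 - 4*u^2 + 3*u) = u^2*(u^2 - 4*u + 3) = u^2*(u - 1)*(u - 3)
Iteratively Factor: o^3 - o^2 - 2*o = (o - 2)*(o^2 + o) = (o - 2)*(o + 1)*(o)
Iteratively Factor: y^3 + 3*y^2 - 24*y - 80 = (y + 4)*(y^2 - y - 20) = (y - 5)*(y + 4)*(y + 4)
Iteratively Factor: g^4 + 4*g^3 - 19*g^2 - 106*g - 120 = (g + 4)*(g^3 - 19*g - 30) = (g + 3)*(g + 4)*(g^2 - 3*g - 10) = (g - 5)*(g + 3)*(g + 4)*(g + 2)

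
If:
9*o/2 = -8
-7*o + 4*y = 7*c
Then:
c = 4*y/7 + 16/9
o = -16/9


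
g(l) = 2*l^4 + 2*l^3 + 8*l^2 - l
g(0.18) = 0.09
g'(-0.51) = -8.66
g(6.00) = 3306.00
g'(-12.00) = -13153.00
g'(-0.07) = -2.09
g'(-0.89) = -16.13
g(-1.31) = 16.43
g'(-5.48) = -1225.03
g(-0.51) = 2.46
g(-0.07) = 0.11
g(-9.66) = 16368.93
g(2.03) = 81.63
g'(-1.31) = -29.65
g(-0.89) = 7.07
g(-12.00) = 39180.00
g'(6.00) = 2039.00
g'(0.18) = 2.12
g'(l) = 8*l^3 + 6*l^2 + 16*l - 1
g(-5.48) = 1720.24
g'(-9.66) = -6807.10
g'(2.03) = 123.13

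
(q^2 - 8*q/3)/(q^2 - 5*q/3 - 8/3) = q/(q + 1)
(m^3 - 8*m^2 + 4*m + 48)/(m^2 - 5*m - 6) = (m^2 - 2*m - 8)/(m + 1)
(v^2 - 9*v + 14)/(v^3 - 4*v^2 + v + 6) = (v - 7)/(v^2 - 2*v - 3)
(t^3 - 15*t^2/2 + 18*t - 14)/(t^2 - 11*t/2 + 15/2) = (2*t^3 - 15*t^2 + 36*t - 28)/(2*t^2 - 11*t + 15)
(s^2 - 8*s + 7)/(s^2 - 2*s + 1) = (s - 7)/(s - 1)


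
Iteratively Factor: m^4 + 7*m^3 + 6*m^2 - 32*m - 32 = (m + 1)*(m^3 + 6*m^2 - 32) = (m + 1)*(m + 4)*(m^2 + 2*m - 8) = (m + 1)*(m + 4)^2*(m - 2)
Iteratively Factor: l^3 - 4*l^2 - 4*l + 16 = (l - 4)*(l^2 - 4) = (l - 4)*(l - 2)*(l + 2)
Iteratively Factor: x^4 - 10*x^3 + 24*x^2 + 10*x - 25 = (x - 5)*(x^3 - 5*x^2 - x + 5) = (x - 5)*(x + 1)*(x^2 - 6*x + 5) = (x - 5)^2*(x + 1)*(x - 1)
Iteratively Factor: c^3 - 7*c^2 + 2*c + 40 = (c + 2)*(c^2 - 9*c + 20) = (c - 4)*(c + 2)*(c - 5)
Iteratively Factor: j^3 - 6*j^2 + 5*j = (j)*(j^2 - 6*j + 5) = j*(j - 1)*(j - 5)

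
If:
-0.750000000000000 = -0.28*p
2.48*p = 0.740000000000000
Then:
No Solution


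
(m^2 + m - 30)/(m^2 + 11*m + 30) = (m - 5)/(m + 5)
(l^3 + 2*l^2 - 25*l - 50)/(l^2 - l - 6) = (l^2 - 25)/(l - 3)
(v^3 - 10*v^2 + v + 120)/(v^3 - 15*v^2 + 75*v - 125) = (v^2 - 5*v - 24)/(v^2 - 10*v + 25)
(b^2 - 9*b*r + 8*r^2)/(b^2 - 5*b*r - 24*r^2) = (b - r)/(b + 3*r)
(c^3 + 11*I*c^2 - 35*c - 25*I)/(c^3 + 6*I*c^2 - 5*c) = (c + 5*I)/c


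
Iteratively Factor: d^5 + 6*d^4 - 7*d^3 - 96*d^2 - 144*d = (d + 3)*(d^4 + 3*d^3 - 16*d^2 - 48*d) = (d + 3)*(d + 4)*(d^3 - d^2 - 12*d) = (d + 3)^2*(d + 4)*(d^2 - 4*d) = d*(d + 3)^2*(d + 4)*(d - 4)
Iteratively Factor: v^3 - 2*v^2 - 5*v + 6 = (v - 3)*(v^2 + v - 2) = (v - 3)*(v - 1)*(v + 2)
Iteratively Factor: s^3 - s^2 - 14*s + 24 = (s + 4)*(s^2 - 5*s + 6) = (s - 3)*(s + 4)*(s - 2)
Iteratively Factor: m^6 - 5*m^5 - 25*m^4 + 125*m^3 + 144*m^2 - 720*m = (m - 5)*(m^5 - 25*m^3 + 144*m) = (m - 5)*(m + 3)*(m^4 - 3*m^3 - 16*m^2 + 48*m) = (m - 5)*(m + 3)*(m + 4)*(m^3 - 7*m^2 + 12*m) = m*(m - 5)*(m + 3)*(m + 4)*(m^2 - 7*m + 12) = m*(m - 5)*(m - 3)*(m + 3)*(m + 4)*(m - 4)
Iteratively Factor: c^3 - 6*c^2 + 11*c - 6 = (c - 2)*(c^2 - 4*c + 3) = (c - 2)*(c - 1)*(c - 3)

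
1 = 1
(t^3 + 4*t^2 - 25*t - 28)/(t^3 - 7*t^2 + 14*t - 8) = (t^2 + 8*t + 7)/(t^2 - 3*t + 2)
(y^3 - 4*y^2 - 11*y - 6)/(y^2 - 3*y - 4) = (y^2 - 5*y - 6)/(y - 4)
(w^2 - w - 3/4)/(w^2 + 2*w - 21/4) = (2*w + 1)/(2*w + 7)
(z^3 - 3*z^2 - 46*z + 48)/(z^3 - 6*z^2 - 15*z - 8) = (z^2 + 5*z - 6)/(z^2 + 2*z + 1)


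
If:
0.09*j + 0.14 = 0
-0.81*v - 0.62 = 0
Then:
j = -1.56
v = -0.77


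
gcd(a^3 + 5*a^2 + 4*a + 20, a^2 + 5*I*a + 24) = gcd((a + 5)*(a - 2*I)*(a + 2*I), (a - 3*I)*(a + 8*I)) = 1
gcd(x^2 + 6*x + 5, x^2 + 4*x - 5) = x + 5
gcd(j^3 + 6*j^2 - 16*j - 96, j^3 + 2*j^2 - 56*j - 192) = j^2 + 10*j + 24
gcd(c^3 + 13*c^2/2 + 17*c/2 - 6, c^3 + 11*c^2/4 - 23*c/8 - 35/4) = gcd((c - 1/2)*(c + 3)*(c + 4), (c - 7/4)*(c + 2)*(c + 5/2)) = 1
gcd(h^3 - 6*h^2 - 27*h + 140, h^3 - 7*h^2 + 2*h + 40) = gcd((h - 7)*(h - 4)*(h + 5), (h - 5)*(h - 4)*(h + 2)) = h - 4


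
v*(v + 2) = v^2 + 2*v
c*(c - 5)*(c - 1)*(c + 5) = c^4 - c^3 - 25*c^2 + 25*c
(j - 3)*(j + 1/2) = j^2 - 5*j/2 - 3/2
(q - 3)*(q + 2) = q^2 - q - 6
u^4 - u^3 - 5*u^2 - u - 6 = (u - 3)*(u + 2)*(u - I)*(u + I)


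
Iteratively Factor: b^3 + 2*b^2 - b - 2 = (b + 1)*(b^2 + b - 2) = (b + 1)*(b + 2)*(b - 1)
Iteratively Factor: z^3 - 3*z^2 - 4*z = (z)*(z^2 - 3*z - 4) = z*(z - 4)*(z + 1)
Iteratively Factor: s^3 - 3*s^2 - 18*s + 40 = (s - 2)*(s^2 - s - 20) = (s - 5)*(s - 2)*(s + 4)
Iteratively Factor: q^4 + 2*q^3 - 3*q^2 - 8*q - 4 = (q + 2)*(q^3 - 3*q - 2) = (q - 2)*(q + 2)*(q^2 + 2*q + 1) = (q - 2)*(q + 1)*(q + 2)*(q + 1)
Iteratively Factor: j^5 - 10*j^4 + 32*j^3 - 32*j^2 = (j)*(j^4 - 10*j^3 + 32*j^2 - 32*j) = j*(j - 2)*(j^3 - 8*j^2 + 16*j) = j*(j - 4)*(j - 2)*(j^2 - 4*j) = j^2*(j - 4)*(j - 2)*(j - 4)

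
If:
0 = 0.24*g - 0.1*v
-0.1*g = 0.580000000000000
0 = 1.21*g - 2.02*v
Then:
No Solution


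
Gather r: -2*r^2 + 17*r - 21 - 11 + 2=-2*r^2 + 17*r - 30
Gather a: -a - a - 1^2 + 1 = -2*a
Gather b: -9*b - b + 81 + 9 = 90 - 10*b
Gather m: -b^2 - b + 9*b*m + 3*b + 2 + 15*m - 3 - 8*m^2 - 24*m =-b^2 + 2*b - 8*m^2 + m*(9*b - 9) - 1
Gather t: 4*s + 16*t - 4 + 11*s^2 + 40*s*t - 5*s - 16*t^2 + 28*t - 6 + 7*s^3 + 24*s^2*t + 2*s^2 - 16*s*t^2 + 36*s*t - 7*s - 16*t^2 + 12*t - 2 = 7*s^3 + 13*s^2 - 8*s + t^2*(-16*s - 32) + t*(24*s^2 + 76*s + 56) - 12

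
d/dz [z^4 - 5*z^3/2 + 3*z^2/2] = z*(8*z^2 - 15*z + 6)/2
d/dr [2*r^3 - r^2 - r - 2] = 6*r^2 - 2*r - 1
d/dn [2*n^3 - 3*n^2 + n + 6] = 6*n^2 - 6*n + 1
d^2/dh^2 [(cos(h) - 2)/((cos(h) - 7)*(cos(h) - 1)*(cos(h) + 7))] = (558*(1 - cos(h)^2)^2 - 30*sin(h)^6 - 4*cos(h)^7 - 9*cos(h)^6 - 213*cos(h)^5 - 750*cos(h)^3 + 3807*cos(h)^2 + 2695*cos(h) - 5526)/((cos(h) - 7)^3*(cos(h) - 1)^3*(cos(h) + 7)^3)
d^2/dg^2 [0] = 0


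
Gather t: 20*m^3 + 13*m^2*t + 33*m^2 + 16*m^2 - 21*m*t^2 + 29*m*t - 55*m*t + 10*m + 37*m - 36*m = 20*m^3 + 49*m^2 - 21*m*t^2 + 11*m + t*(13*m^2 - 26*m)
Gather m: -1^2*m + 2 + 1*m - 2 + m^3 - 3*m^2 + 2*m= m^3 - 3*m^2 + 2*m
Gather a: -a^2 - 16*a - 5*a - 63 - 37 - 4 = -a^2 - 21*a - 104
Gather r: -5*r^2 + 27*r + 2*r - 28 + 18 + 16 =-5*r^2 + 29*r + 6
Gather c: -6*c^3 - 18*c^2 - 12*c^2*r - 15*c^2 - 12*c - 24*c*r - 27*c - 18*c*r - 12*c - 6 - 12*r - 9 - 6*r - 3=-6*c^3 + c^2*(-12*r - 33) + c*(-42*r - 51) - 18*r - 18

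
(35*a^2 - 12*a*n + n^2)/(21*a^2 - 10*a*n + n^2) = (5*a - n)/(3*a - n)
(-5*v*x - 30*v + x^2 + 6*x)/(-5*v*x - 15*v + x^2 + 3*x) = (x + 6)/(x + 3)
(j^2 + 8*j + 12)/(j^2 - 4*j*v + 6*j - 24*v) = (-j - 2)/(-j + 4*v)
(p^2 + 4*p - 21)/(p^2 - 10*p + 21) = (p + 7)/(p - 7)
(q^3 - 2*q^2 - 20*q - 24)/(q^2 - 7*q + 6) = (q^2 + 4*q + 4)/(q - 1)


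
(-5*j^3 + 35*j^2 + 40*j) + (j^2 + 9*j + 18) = -5*j^3 + 36*j^2 + 49*j + 18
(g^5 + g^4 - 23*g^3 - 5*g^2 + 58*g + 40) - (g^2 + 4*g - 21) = g^5 + g^4 - 23*g^3 - 6*g^2 + 54*g + 61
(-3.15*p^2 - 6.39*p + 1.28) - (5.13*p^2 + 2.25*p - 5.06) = -8.28*p^2 - 8.64*p + 6.34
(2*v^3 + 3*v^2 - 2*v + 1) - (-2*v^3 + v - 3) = 4*v^3 + 3*v^2 - 3*v + 4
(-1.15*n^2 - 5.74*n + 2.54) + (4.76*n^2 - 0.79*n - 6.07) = 3.61*n^2 - 6.53*n - 3.53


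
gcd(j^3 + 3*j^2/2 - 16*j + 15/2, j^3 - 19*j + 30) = j^2 + 2*j - 15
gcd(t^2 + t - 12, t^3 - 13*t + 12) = t^2 + t - 12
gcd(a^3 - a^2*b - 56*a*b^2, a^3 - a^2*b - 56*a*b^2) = a^3 - a^2*b - 56*a*b^2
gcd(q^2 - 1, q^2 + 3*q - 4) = q - 1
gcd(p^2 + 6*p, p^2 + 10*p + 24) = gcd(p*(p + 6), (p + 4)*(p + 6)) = p + 6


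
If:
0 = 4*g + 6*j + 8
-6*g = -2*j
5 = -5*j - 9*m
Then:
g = -4/11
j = -12/11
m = 5/99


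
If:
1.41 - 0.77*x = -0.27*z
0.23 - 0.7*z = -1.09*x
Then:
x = 4.29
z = 7.00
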